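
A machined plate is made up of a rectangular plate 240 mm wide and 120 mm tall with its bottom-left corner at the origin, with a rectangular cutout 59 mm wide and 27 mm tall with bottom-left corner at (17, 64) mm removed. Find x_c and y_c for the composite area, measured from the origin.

Part | A | x̄ᵢ | ȳᵢ | A·x̄ᵢ | A·ȳᵢ
plate | 28800.00 | 120.00 | 60.00 | 3456000.00 | 1728000.00
hole | -1593.00 | 46.50 | 77.50 | -74074.50 | -123457.50
Σ | 27207.00 |  |  | 3381925.50 | 1604542.50
x_c = 3381925.50 / 27207.00 = 124.30 mm
y_c = 1604542.50 / 27207.00 = 58.98 mm

x_c = 124.30 mm, y_c = 58.98 mm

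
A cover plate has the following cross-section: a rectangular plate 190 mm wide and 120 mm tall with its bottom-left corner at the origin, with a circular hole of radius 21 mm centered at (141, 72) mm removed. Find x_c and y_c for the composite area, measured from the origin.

plate: A = 190 × 120 = 22800.00, centroid at (95.00, 60.00).
hole: A = −π·21² = -1385.44, centroid at (141.00, 72.00).
ΣA = 21414.56 mm², ΣAx_c = 1970652.63 mm³, ΣAy_c = 1268248.15 mm³.
x_c = 1970652.63/21414.56 = 92.02 mm; y_c = 1268248.15/21414.56 = 59.22 mm.

x_c = 92.02 mm, y_c = 59.22 mm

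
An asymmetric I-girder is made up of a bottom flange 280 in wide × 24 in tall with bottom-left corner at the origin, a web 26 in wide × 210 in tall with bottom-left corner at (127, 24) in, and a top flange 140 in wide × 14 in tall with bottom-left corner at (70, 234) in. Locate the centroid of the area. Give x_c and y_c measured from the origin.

bottom flange: A = 280 × 24 = 6720.00, centroid at (140.00, 12.00).
web: A = 26 × 210 = 5460.00, centroid at (140.00, 129.00).
top flange: A = 140 × 14 = 1960.00, centroid at (140.00, 241.00).
ΣA = 14140.00 in², ΣAx_c = 1979600.00 in³, ΣAy_c = 1257340.00 in³.
x_c = 1979600.00/14140.00 = 140.00 in; y_c = 1257340.00/14140.00 = 88.92 in.

x_c = 140.00 in, y_c = 88.92 in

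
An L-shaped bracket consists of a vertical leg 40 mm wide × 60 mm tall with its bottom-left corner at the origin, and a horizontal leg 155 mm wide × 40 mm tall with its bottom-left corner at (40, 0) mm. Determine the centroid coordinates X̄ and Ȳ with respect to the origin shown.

X̄ = 90.29 mm, Ȳ = 22.79 mm

Part | A | x̄ᵢ | ȳᵢ | A·x̄ᵢ | A·ȳᵢ
vertical leg | 2400.00 | 20.00 | 30.00 | 48000.00 | 72000.00
horizontal leg | 6200.00 | 117.50 | 20.00 | 728500.00 | 124000.00
Σ | 8600.00 |  |  | 776500.00 | 196000.00
X̄ = 776500.00 / 8600.00 = 90.29 mm
Ȳ = 196000.00 / 8600.00 = 22.79 mm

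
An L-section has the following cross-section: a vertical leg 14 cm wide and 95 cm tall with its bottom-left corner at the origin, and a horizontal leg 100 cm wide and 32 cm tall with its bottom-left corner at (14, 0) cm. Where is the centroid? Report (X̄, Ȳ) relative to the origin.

X̄ = 47.26 cm, Ȳ = 25.25 cm

vertical leg: A = 14 × 95 = 1330.00, centroid at (7.00, 47.50).
horizontal leg: A = 100 × 32 = 3200.00, centroid at (64.00, 16.00).
ΣA = 4530.00 cm², ΣAX̄ = 214110.00 cm³, ΣAȲ = 114375.00 cm³.
X̄ = 214110.00/4530.00 = 47.26 cm; Ȳ = 114375.00/4530.00 = 25.25 cm.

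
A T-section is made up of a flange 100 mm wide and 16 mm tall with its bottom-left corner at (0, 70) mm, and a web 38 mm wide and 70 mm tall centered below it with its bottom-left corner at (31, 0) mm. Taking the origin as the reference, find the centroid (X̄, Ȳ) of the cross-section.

web: A = 38 × 70 = 2660.00, centroid at (50.00, 35.00).
flange: A = 100 × 16 = 1600.00, centroid at (50.00, 78.00).
ΣA = 4260.00 mm², ΣAX̄ = 213000.00 mm³, ΣAȲ = 217900.00 mm³.
X̄ = 213000.00/4260.00 = 50.00 mm; Ȳ = 217900.00/4260.00 = 51.15 mm.

X̄ = 50.00 mm, Ȳ = 51.15 mm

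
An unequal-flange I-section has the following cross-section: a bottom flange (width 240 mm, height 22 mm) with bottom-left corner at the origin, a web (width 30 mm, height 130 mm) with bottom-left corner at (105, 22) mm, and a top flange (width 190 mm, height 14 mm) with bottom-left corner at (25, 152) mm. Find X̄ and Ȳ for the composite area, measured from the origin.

X̄ = 120.00 mm, Ȳ = 69.28 mm

bottom flange: A = 240 × 22 = 5280.00, centroid at (120.00, 11.00).
web: A = 30 × 130 = 3900.00, centroid at (120.00, 87.00).
top flange: A = 190 × 14 = 2660.00, centroid at (120.00, 159.00).
ΣA = 11840.00 mm², ΣAX̄ = 1420800.00 mm³, ΣAȲ = 820320.00 mm³.
X̄ = 1420800.00/11840.00 = 120.00 mm; Ȳ = 820320.00/11840.00 = 69.28 mm.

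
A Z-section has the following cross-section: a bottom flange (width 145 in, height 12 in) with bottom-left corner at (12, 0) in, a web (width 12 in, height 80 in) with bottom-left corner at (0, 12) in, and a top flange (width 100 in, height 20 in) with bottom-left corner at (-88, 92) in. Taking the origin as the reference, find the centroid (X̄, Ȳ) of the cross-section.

X̄ = 16.34 in, Ȳ = 56.25 in

bottom flange: A = 145 × 12 = 1740.00, centroid at (84.50, 6.00).
web: A = 12 × 80 = 960.00, centroid at (6.00, 52.00).
top flange: A = 100 × 20 = 2000.00, centroid at (-38.00, 102.00).
ΣA = 4700.00 in², ΣAX̄ = 76790.00 in³, ΣAȲ = 264360.00 in³.
X̄ = 76790.00/4700.00 = 16.34 in; Ȳ = 264360.00/4700.00 = 56.25 in.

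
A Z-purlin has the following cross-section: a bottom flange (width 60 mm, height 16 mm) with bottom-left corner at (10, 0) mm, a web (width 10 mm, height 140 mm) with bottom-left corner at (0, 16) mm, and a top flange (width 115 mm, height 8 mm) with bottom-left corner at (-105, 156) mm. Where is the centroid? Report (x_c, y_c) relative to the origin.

x_c = 0.52 mm, y_c = 83.93 mm

bottom flange: A = 60 × 16 = 960.00, centroid at (40.00, 8.00).
web: A = 10 × 140 = 1400.00, centroid at (5.00, 86.00).
top flange: A = 115 × 8 = 920.00, centroid at (-47.50, 160.00).
ΣA = 3280.00 mm²
ΣAx_c = (960.00)(40.00) + (1400.00)(5.00) + (920.00)(-47.50) = 1700.00 mm³
ΣAy_c = (960.00)(8.00) + (1400.00)(86.00) + (920.00)(160.00) = 275280.00 mm³
x_c = 1700.00 / 3280.00 = 0.52 mm
y_c = 275280.00 / 3280.00 = 83.93 mm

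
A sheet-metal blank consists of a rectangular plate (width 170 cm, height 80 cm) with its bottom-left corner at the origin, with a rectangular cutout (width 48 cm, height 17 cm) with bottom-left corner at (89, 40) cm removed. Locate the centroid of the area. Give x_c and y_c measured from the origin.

x_c = 83.21 cm, y_c = 39.46 cm

plate: A = 170 × 80 = 13600.00, centroid at (85.00, 40.00).
hole: A = −(48 × 17) = -816.00, centroid at (113.00, 48.50).
ΣA = 12784.00 cm², ΣAx_c = 1063792.00 cm³, ΣAy_c = 504424.00 cm³.
x_c = 1063792.00/12784.00 = 83.21 cm; y_c = 504424.00/12784.00 = 39.46 cm.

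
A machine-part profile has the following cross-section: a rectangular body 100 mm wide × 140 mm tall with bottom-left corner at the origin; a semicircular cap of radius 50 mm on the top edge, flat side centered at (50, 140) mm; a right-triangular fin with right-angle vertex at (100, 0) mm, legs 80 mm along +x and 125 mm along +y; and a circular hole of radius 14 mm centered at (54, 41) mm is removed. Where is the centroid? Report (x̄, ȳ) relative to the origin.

rectangular body: A = 100 × 140 = 14000.00, centroid at (50.00, 70.00).
semicircular top: A = ½π·50² = 3926.99, centroid at (50.00, 161.22).
triangular fin: A = ½·80·125 = 5000.00, centroid at (126.67, 41.67).
hole: A = −π·14² = -615.75, centroid at (54.00, 41.00).
ΣA = 22311.24 mm²
ΣAx̄ = (14000.00)(50.00) + (3926.99)(50.00) + (5000.00)(126.67) + (-615.75)(54.00) = 1496432.26 mm³
ΣAȳ = (14000.00)(70.00) + (3926.99)(161.22) + (5000.00)(41.67) + (-615.75)(41.00) = 1796199.54 mm³
x̄ = 1496432.26 / 22311.24 = 67.07 mm
ȳ = 1796199.54 / 22311.24 = 80.51 mm

x̄ = 67.07 mm, ȳ = 80.51 mm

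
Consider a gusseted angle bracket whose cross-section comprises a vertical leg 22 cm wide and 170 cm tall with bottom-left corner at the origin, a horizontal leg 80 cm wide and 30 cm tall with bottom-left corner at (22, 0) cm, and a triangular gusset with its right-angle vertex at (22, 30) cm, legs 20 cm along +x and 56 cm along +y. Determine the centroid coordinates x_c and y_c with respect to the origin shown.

vertical leg: A = 22 × 170 = 3740.00, centroid at (11.00, 85.00).
horizontal leg: A = 80 × 30 = 2400.00, centroid at (62.00, 15.00).
gusset: A = ½·20·56 = 560.00, centroid at (28.67, 48.67).
ΣA = 6700.00 cm²
ΣAx_c = (3740.00)(11.00) + (2400.00)(62.00) + (560.00)(28.67) = 205993.33 cm³
ΣAy_c = (3740.00)(85.00) + (2400.00)(15.00) + (560.00)(48.67) = 381153.33 cm³
x_c = 205993.33 / 6700.00 = 30.75 cm
y_c = 381153.33 / 6700.00 = 56.89 cm

x_c = 30.75 cm, y_c = 56.89 cm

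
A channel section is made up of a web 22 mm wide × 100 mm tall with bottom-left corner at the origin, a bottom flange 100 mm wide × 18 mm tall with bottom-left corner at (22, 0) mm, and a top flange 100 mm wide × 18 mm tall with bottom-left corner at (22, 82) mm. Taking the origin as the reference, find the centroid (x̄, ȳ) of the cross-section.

Part | A | x̄ᵢ | ȳᵢ | A·x̄ᵢ | A·ȳᵢ
web | 2200.00 | 11.00 | 50.00 | 24200.00 | 110000.00
bottom flange | 1800.00 | 72.00 | 9.00 | 129600.00 | 16200.00
top flange | 1800.00 | 72.00 | 91.00 | 129600.00 | 163800.00
Σ | 5800.00 |  |  | 283400.00 | 290000.00
x̄ = 283400.00 / 5800.00 = 48.86 mm
ȳ = 290000.00 / 5800.00 = 50.00 mm

x̄ = 48.86 mm, ȳ = 50.00 mm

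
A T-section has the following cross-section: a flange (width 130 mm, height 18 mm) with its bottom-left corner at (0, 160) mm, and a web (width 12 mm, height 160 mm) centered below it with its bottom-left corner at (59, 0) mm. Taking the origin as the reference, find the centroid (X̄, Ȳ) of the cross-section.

X̄ = 65.00 mm, Ȳ = 128.89 mm

web: A = 12 × 160 = 1920.00, centroid at (65.00, 80.00).
flange: A = 130 × 18 = 2340.00, centroid at (65.00, 169.00).
ΣA = 4260.00 mm², ΣAX̄ = 276900.00 mm³, ΣAȲ = 549060.00 mm³.
X̄ = 276900.00/4260.00 = 65.00 mm; Ȳ = 549060.00/4260.00 = 128.89 mm.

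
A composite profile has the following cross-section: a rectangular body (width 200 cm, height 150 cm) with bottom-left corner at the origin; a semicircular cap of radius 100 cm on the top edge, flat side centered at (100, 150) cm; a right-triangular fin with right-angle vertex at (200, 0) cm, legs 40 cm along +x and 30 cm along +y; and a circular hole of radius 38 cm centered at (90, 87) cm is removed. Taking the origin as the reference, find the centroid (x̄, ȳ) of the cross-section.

rectangular body: A = 200 × 150 = 30000.00, centroid at (100.00, 75.00).
semicircular top: A = ½π·100² = 15707.96, centroid at (100.00, 192.44).
triangular fin: A = ½·40·30 = 600.00, centroid at (213.33, 10.00).
hole: A = −π·38² = -4536.46, centroid at (90.00, 87.00).
ΣA = 41771.50 cm²
ΣAx̄ = (30000.00)(100.00) + (15707.96)(100.00) + (600.00)(213.33) + (-4536.46)(90.00) = 4290514.95 cm³
ΣAȳ = (30000.00)(75.00) + (15707.96)(192.44) + (600.00)(10.00) + (-4536.46)(87.00) = 4884189.15 cm³
x̄ = 4290514.95 / 41771.50 = 102.71 cm
ȳ = 4884189.15 / 41771.50 = 116.93 cm

x̄ = 102.71 cm, ȳ = 116.93 cm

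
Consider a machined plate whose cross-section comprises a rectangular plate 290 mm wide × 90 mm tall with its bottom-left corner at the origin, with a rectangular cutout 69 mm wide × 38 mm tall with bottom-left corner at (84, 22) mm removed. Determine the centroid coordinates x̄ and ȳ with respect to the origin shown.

Part | A | x̄ᵢ | ȳᵢ | A·x̄ᵢ | A·ȳᵢ
plate | 26100.00 | 145.00 | 45.00 | 3784500.00 | 1174500.00
hole | -2622.00 | 118.50 | 41.00 | -310707.00 | -107502.00
Σ | 23478.00 |  |  | 3473793.00 | 1066998.00
x̄ = 3473793.00 / 23478.00 = 147.96 mm
ȳ = 1066998.00 / 23478.00 = 45.45 mm

x̄ = 147.96 mm, ȳ = 45.45 mm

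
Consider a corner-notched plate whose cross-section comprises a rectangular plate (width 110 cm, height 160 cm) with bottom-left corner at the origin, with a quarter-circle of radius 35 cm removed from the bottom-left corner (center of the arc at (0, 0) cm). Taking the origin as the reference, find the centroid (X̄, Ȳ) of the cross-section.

X̄ = 57.32 cm, Ȳ = 83.77 cm

plate: A = 110 × 160 = 17600.00, centroid at (55.00, 80.00).
removed quarter-circle: A = −¼π·35² = -962.11, centroid at (14.85, 14.85).
ΣA = 16637.89 cm², ΣAX̄ = 953708.33 cm³, ΣAȲ = 1393708.33 cm³.
X̄ = 953708.33/16637.89 = 57.32 cm; Ȳ = 1393708.33/16637.89 = 83.77 cm.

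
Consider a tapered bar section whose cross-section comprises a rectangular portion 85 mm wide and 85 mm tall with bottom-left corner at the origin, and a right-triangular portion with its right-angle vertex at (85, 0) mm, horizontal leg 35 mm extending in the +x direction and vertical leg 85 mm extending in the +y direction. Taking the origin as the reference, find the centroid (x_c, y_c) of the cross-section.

rectangular portion: A = 85 × 85 = 7225.00, centroid at (42.50, 42.50).
triangular portion: A = ½·35·85 = 1487.50, centroid at (96.67, 28.33).
ΣA = 8712.50 mm², ΣAx_c = 450854.17 mm³, ΣAy_c = 349208.33 mm³.
x_c = 450854.17/8712.50 = 51.75 mm; y_c = 349208.33/8712.50 = 40.08 mm.

x_c = 51.75 mm, y_c = 40.08 mm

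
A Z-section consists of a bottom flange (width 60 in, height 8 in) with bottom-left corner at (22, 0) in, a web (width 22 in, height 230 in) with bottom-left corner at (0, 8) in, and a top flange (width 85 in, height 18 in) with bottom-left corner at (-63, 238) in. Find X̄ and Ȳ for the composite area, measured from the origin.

Part | A | x̄ᵢ | ȳᵢ | A·x̄ᵢ | A·ȳᵢ
bottom flange | 480.00 | 52.00 | 4.00 | 24960.00 | 1920.00
web | 5060.00 | 11.00 | 123.00 | 55660.00 | 622380.00
top flange | 1530.00 | -20.50 | 247.00 | -31365.00 | 377910.00
Σ | 7070.00 |  |  | 49255.00 | 1002210.00
X̄ = 49255.00 / 7070.00 = 6.97 in
Ȳ = 1002210.00 / 7070.00 = 141.76 in

X̄ = 6.97 in, Ȳ = 141.76 in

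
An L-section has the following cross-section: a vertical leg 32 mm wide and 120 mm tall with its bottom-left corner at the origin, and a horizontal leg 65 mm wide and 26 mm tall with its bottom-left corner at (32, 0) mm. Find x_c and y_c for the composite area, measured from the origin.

x_c = 30.82 mm, y_c = 45.64 mm

Part | A | x̄ᵢ | ȳᵢ | A·x̄ᵢ | A·ȳᵢ
vertical leg | 3840.00 | 16.00 | 60.00 | 61440.00 | 230400.00
horizontal leg | 1690.00 | 64.50 | 13.00 | 109005.00 | 21970.00
Σ | 5530.00 |  |  | 170445.00 | 252370.00
x_c = 170445.00 / 5530.00 = 30.82 mm
y_c = 252370.00 / 5530.00 = 45.64 mm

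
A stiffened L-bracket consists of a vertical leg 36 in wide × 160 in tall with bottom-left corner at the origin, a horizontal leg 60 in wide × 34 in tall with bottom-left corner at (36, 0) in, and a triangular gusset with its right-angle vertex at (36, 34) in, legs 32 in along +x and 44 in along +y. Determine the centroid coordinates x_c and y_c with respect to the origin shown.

x_c = 31.89 in, y_c = 62.29 in

vertical leg: A = 36 × 160 = 5760.00, centroid at (18.00, 80.00).
horizontal leg: A = 60 × 34 = 2040.00, centroid at (66.00, 17.00).
gusset: A = ½·32·44 = 704.00, centroid at (46.67, 48.67).
ΣA = 8504.00 in²
ΣAx_c = (5760.00)(18.00) + (2040.00)(66.00) + (704.00)(46.67) = 271173.33 in³
ΣAy_c = (5760.00)(80.00) + (2040.00)(17.00) + (704.00)(48.67) = 529741.33 in³
x_c = 271173.33 / 8504.00 = 31.89 in
y_c = 529741.33 / 8504.00 = 62.29 in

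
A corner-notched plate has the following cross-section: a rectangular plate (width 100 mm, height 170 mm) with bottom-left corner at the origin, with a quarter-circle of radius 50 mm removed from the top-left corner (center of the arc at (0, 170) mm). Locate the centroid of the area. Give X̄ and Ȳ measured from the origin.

plate: A = 100 × 170 = 17000.00, centroid at (50.00, 85.00).
removed quarter-circle: A = −¼π·50² = -1963.50, centroid at (21.22, 148.78).
ΣA = 15036.50 mm²
ΣAX̄ = (17000.00)(50.00) + (-1963.50)(21.22) = 808333.33 mm³
ΣAȲ = (17000.00)(85.00) + (-1963.50)(148.78) = 1152872.45 mm³
X̄ = 808333.33 / 15036.50 = 53.76 mm
Ȳ = 1152872.45 / 15036.50 = 76.67 mm

X̄ = 53.76 mm, Ȳ = 76.67 mm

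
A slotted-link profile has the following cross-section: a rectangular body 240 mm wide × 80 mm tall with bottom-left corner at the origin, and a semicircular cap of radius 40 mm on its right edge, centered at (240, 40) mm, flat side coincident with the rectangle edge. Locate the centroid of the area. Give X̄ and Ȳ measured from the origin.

rectangular body: A = 240 × 80 = 19200.00, centroid at (120.00, 40.00).
semicircular end: A = ½π·40² = 2513.27, centroid at (256.98, 40.00).
ΣA = 21713.27 mm²
ΣAX̄ = (19200.00)(120.00) + (2513.27)(256.98) = 2949852.46 mm³
ΣAȲ = (19200.00)(40.00) + (2513.27)(40.00) = 868530.96 mm³
X̄ = 2949852.46 / 21713.27 = 135.85 mm
Ȳ = 868530.96 / 21713.27 = 40.00 mm

X̄ = 135.85 mm, Ȳ = 40.00 mm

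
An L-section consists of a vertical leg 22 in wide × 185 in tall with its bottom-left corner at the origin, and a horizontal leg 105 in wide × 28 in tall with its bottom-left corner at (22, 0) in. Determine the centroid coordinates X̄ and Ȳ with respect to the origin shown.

X̄ = 37.63 in, Ȳ = 59.58 in

Part | A | x̄ᵢ | ȳᵢ | A·x̄ᵢ | A·ȳᵢ
vertical leg | 4070.00 | 11.00 | 92.50 | 44770.00 | 376475.00
horizontal leg | 2940.00 | 74.50 | 14.00 | 219030.00 | 41160.00
Σ | 7010.00 |  |  | 263800.00 | 417635.00
X̄ = 263800.00 / 7010.00 = 37.63 in
Ȳ = 417635.00 / 7010.00 = 59.58 in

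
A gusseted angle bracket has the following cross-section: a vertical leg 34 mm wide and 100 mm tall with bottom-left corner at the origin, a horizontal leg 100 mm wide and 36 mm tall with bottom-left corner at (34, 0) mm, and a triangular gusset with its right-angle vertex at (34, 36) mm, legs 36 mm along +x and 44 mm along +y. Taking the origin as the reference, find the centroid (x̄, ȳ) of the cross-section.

vertical leg: A = 34 × 100 = 3400.00, centroid at (17.00, 50.00).
horizontal leg: A = 100 × 36 = 3600.00, centroid at (84.00, 18.00).
gusset: A = ½·36·44 = 792.00, centroid at (46.00, 50.67).
ΣA = 7792.00 mm²
ΣAx̄ = (3400.00)(17.00) + (3600.00)(84.00) + (792.00)(46.00) = 396632.00 mm³
ΣAȳ = (3400.00)(50.00) + (3600.00)(18.00) + (792.00)(50.67) = 274928.00 mm³
x̄ = 396632.00 / 7792.00 = 50.90 mm
ȳ = 274928.00 / 7792.00 = 35.28 mm

x̄ = 50.90 mm, ȳ = 35.28 mm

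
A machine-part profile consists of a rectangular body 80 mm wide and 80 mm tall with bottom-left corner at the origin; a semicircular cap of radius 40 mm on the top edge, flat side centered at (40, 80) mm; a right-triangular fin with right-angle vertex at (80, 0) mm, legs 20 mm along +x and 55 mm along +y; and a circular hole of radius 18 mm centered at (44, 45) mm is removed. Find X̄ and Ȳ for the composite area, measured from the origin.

rectangular body: A = 80 × 80 = 6400.00, centroid at (40.00, 40.00).
semicircular top: A = ½π·40² = 2513.27, centroid at (40.00, 96.98).
triangular fin: A = ½·20·55 = 550.00, centroid at (86.67, 18.33).
hole: A = −π·18² = -1017.88, centroid at (44.00, 45.00).
ΣA = 8445.40 mm²
ΣAX̄ = (6400.00)(40.00) + (2513.27)(40.00) + (550.00)(86.67) + (-1017.88)(44.00) = 359411.09 mm³
ΣAȲ = (6400.00)(40.00) + (2513.27)(96.98) + (550.00)(18.33) + (-1017.88)(45.00) = 464007.51 mm³
X̄ = 359411.09 / 8445.40 = 42.56 mm
Ȳ = 464007.51 / 8445.40 = 54.94 mm

X̄ = 42.56 mm, Ȳ = 54.94 mm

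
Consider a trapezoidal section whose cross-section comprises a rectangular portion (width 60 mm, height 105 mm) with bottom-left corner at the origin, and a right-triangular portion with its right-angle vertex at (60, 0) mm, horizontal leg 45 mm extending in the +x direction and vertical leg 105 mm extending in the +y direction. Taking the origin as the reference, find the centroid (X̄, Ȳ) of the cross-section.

X̄ = 42.27 mm, Ȳ = 47.73 mm

rectangular portion: A = 60 × 105 = 6300.00, centroid at (30.00, 52.50).
triangular portion: A = ½·45·105 = 2362.50, centroid at (75.00, 35.00).
ΣA = 8662.50 mm², ΣAX̄ = 366187.50 mm³, ΣAȲ = 413437.50 mm³.
X̄ = 366187.50/8662.50 = 42.27 mm; Ȳ = 413437.50/8662.50 = 47.73 mm.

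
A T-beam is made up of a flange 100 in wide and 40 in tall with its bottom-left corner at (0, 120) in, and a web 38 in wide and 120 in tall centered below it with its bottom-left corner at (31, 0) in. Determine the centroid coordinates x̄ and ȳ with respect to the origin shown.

x̄ = 50.00 in, ȳ = 97.38 in

web: A = 38 × 120 = 4560.00, centroid at (50.00, 60.00).
flange: A = 100 × 40 = 4000.00, centroid at (50.00, 140.00).
ΣA = 8560.00 in²
ΣAx̄ = (4560.00)(50.00) + (4000.00)(50.00) = 428000.00 in³
ΣAȳ = (4560.00)(60.00) + (4000.00)(140.00) = 833600.00 in³
x̄ = 428000.00 / 8560.00 = 50.00 in
ȳ = 833600.00 / 8560.00 = 97.38 in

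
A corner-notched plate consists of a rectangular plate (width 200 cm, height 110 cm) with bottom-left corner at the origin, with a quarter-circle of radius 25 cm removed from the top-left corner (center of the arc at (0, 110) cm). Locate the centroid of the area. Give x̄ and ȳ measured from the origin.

plate: A = 200 × 110 = 22000.00, centroid at (100.00, 55.00).
removed quarter-circle: A = −¼π·25² = -490.87, centroid at (10.61, 99.39).
ΣA = 21509.13 cm²
ΣAx̄ = (22000.00)(100.00) + (-490.87)(10.61) = 2194791.67 cm³
ΣAȳ = (22000.00)(55.00) + (-490.87)(99.39) = 1161212.21 cm³
x̄ = 2194791.67 / 21509.13 = 102.04 cm
ȳ = 1161212.21 / 21509.13 = 53.99 cm

x̄ = 102.04 cm, ȳ = 53.99 cm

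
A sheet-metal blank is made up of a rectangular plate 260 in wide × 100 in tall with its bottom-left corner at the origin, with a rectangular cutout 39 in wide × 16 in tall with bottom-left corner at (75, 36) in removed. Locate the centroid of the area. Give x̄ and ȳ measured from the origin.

x̄ = 130.87 in, ȳ = 50.15 in

plate: A = 260 × 100 = 26000.00, centroid at (130.00, 50.00).
hole: A = −(39 × 16) = -624.00, centroid at (94.50, 44.00).
ΣA = 25376.00 in², ΣAx̄ = 3321032.00 in³, ΣAȳ = 1272544.00 in³.
x̄ = 3321032.00/25376.00 = 130.87 in; ȳ = 1272544.00/25376.00 = 50.15 in.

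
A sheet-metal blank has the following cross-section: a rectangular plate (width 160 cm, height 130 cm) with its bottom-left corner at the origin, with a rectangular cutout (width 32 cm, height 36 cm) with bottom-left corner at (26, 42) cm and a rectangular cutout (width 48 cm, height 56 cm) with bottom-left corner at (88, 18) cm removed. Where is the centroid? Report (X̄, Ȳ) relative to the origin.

X̄ = 77.51 cm, Ȳ = 68.35 cm

plate: A = 160 × 130 = 20800.00, centroid at (80.00, 65.00).
hole 1: A = −(32 × 36) = -1152.00, centroid at (42.00, 60.00).
hole 2: A = −(48 × 56) = -2688.00, centroid at (112.00, 46.00).
ΣA = 16960.00 cm²
ΣAX̄ = (20800.00)(80.00) + (-1152.00)(42.00) + (-2688.00)(112.00) = 1314560.00 cm³
ΣAȲ = (20800.00)(65.00) + (-1152.00)(60.00) + (-2688.00)(46.00) = 1159232.00 cm³
X̄ = 1314560.00 / 16960.00 = 77.51 cm
Ȳ = 1159232.00 / 16960.00 = 68.35 cm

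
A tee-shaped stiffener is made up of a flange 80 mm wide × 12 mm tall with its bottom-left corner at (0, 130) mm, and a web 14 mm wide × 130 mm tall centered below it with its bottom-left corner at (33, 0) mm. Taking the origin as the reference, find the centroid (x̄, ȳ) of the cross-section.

web: A = 14 × 130 = 1820.00, centroid at (40.00, 65.00).
flange: A = 80 × 12 = 960.00, centroid at (40.00, 136.00).
ΣA = 2780.00 mm², ΣAx̄ = 111200.00 mm³, ΣAȳ = 248860.00 mm³.
x̄ = 111200.00/2780.00 = 40.00 mm; ȳ = 248860.00/2780.00 = 89.52 mm.

x̄ = 40.00 mm, ȳ = 89.52 mm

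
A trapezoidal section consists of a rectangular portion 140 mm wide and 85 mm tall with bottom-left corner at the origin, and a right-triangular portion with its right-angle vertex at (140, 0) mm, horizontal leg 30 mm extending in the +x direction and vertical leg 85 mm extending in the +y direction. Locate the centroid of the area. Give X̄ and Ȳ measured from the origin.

X̄ = 77.74 mm, Ȳ = 41.13 mm

rectangular portion: A = 140 × 85 = 11900.00, centroid at (70.00, 42.50).
triangular portion: A = ½·30·85 = 1275.00, centroid at (150.00, 28.33).
ΣA = 13175.00 mm², ΣAX̄ = 1024250.00 mm³, ΣAȲ = 541875.00 mm³.
X̄ = 1024250.00/13175.00 = 77.74 mm; Ȳ = 541875.00/13175.00 = 41.13 mm.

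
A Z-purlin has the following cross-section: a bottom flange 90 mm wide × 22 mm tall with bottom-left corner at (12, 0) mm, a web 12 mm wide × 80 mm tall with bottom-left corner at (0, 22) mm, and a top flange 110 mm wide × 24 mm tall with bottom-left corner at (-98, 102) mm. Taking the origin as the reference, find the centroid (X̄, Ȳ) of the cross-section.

bottom flange: A = 90 × 22 = 1980.00, centroid at (57.00, 11.00).
web: A = 12 × 80 = 960.00, centroid at (6.00, 62.00).
top flange: A = 110 × 24 = 2640.00, centroid at (-43.00, 114.00).
ΣA = 5580.00 mm²
ΣAX̄ = (1980.00)(57.00) + (960.00)(6.00) + (2640.00)(-43.00) = 5100.00 mm³
ΣAȲ = (1980.00)(11.00) + (960.00)(62.00) + (2640.00)(114.00) = 382260.00 mm³
X̄ = 5100.00 / 5580.00 = 0.91 mm
Ȳ = 382260.00 / 5580.00 = 68.51 mm

X̄ = 0.91 mm, Ȳ = 68.51 mm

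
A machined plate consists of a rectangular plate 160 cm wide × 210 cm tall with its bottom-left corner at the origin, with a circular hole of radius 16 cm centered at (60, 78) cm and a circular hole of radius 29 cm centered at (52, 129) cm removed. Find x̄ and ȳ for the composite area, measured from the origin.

Part | A | x̄ᵢ | ȳᵢ | A·x̄ᵢ | A·ȳᵢ
plate | 33600.00 | 80.00 | 105.00 | 2688000.00 | 3528000.00
hole 1 | -804.25 | 60.00 | 78.00 | -48254.86 | -62731.32
hole 2 | -2642.08 | 52.00 | 129.00 | -137388.13 | -340828.25
Σ | 30153.67 |  |  | 2502357.01 | 3124440.43
x̄ = 2502357.01 / 30153.67 = 82.99 cm
ȳ = 3124440.43 / 30153.67 = 103.62 cm

x̄ = 82.99 cm, ȳ = 103.62 cm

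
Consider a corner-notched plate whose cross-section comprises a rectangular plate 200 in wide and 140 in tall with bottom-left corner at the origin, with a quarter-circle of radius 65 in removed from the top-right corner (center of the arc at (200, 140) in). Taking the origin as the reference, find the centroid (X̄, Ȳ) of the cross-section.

Part | A | x̄ᵢ | ȳᵢ | A·x̄ᵢ | A·ȳᵢ
plate | 28000.00 | 100.00 | 70.00 | 2800000.00 | 1960000.00
removed quarter-circle | -3318.31 | 172.41 | 112.41 | -572119.78 | -373021.35
Σ | 24681.69 |  |  | 2227880.22 | 1586978.65
X̄ = 2227880.22 / 24681.69 = 90.26 in
Ȳ = 1586978.65 / 24681.69 = 64.30 in

X̄ = 90.26 in, Ȳ = 64.30 in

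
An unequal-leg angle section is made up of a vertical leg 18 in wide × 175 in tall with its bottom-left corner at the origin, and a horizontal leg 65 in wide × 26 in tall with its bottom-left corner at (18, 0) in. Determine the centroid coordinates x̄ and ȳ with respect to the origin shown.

x̄ = 23.49 in, ȳ = 61.49 in

vertical leg: A = 18 × 175 = 3150.00, centroid at (9.00, 87.50).
horizontal leg: A = 65 × 26 = 1690.00, centroid at (50.50, 13.00).
ΣA = 4840.00 in²
ΣAx̄ = (3150.00)(9.00) + (1690.00)(50.50) = 113695.00 in³
ΣAȳ = (3150.00)(87.50) + (1690.00)(13.00) = 297595.00 in³
x̄ = 113695.00 / 4840.00 = 23.49 in
ȳ = 297595.00 / 4840.00 = 61.49 in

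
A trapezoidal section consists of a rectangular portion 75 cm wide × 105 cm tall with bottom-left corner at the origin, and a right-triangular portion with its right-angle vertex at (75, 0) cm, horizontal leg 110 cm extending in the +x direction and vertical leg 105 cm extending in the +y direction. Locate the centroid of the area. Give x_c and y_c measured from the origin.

x_c = 68.88 cm, y_c = 45.10 cm

rectangular portion: A = 75 × 105 = 7875.00, centroid at (37.50, 52.50).
triangular portion: A = ½·110·105 = 5775.00, centroid at (111.67, 35.00).
ΣA = 13650.00 cm²
ΣAx_c = (7875.00)(37.50) + (5775.00)(111.67) = 940187.50 cm³
ΣAy_c = (7875.00)(52.50) + (5775.00)(35.00) = 615562.50 cm³
x_c = 940187.50 / 13650.00 = 68.88 cm
y_c = 615562.50 / 13650.00 = 45.10 cm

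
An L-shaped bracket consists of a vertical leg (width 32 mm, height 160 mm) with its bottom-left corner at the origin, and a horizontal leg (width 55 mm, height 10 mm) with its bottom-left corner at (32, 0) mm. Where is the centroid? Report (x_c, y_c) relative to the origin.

x_c = 20.22 mm, y_c = 72.72 mm

vertical leg: A = 32 × 160 = 5120.00, centroid at (16.00, 80.00).
horizontal leg: A = 55 × 10 = 550.00, centroid at (59.50, 5.00).
ΣA = 5670.00 mm², ΣAx_c = 114645.00 mm³, ΣAy_c = 412350.00 mm³.
x_c = 114645.00/5670.00 = 20.22 mm; y_c = 412350.00/5670.00 = 72.72 mm.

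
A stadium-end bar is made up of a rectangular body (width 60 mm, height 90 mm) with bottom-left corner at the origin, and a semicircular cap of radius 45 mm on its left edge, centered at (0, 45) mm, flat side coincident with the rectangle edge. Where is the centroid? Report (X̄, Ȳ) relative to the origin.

X̄ = 11.80 mm, Ȳ = 45.00 mm

Part | A | x̄ᵢ | ȳᵢ | A·x̄ᵢ | A·ȳᵢ
rectangular body | 5400.00 | 30.00 | 45.00 | 162000.00 | 243000.00
semicircular end | 3180.86 | -19.10 | 45.00 | -60750.00 | 143138.82
Σ | 8580.86 |  |  | 101250.00 | 386138.82
X̄ = 101250.00 / 8580.86 = 11.80 mm
Ȳ = 386138.82 / 8580.86 = 45.00 mm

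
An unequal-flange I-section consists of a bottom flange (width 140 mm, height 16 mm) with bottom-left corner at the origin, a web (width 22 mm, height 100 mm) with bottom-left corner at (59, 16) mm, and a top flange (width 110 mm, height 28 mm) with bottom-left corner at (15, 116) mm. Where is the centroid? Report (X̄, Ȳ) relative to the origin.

bottom flange: A = 140 × 16 = 2240.00, centroid at (70.00, 8.00).
web: A = 22 × 100 = 2200.00, centroid at (70.00, 66.00).
top flange: A = 110 × 28 = 3080.00, centroid at (70.00, 130.00).
ΣA = 7520.00 mm², ΣAX̄ = 526400.00 mm³, ΣAȲ = 563520.00 mm³.
X̄ = 526400.00/7520.00 = 70.00 mm; Ȳ = 563520.00/7520.00 = 74.94 mm.

X̄ = 70.00 mm, Ȳ = 74.94 mm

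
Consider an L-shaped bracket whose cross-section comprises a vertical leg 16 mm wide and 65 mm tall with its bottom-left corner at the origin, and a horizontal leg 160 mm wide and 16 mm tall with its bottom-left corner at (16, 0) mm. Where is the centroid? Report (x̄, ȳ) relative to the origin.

vertical leg: A = 16 × 65 = 1040.00, centroid at (8.00, 32.50).
horizontal leg: A = 160 × 16 = 2560.00, centroid at (96.00, 8.00).
ΣA = 3600.00 mm²
ΣAx̄ = (1040.00)(8.00) + (2560.00)(96.00) = 254080.00 mm³
ΣAȳ = (1040.00)(32.50) + (2560.00)(8.00) = 54280.00 mm³
x̄ = 254080.00 / 3600.00 = 70.58 mm
ȳ = 54280.00 / 3600.00 = 15.08 mm

x̄ = 70.58 mm, ȳ = 15.08 mm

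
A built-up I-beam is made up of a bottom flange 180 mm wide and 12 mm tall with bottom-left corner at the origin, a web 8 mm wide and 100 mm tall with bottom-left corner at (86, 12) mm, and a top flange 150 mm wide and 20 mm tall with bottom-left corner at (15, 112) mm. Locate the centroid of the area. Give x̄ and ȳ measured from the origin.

Part | A | x̄ᵢ | ȳᵢ | A·x̄ᵢ | A·ȳᵢ
bottom flange | 2160.00 | 90.00 | 6.00 | 194400.00 | 12960.00
web | 800.00 | 90.00 | 62.00 | 72000.00 | 49600.00
top flange | 3000.00 | 90.00 | 122.00 | 270000.00 | 366000.00
Σ | 5960.00 |  |  | 536400.00 | 428560.00
x̄ = 536400.00 / 5960.00 = 90.00 mm
ȳ = 428560.00 / 5960.00 = 71.91 mm

x̄ = 90.00 mm, ȳ = 71.91 mm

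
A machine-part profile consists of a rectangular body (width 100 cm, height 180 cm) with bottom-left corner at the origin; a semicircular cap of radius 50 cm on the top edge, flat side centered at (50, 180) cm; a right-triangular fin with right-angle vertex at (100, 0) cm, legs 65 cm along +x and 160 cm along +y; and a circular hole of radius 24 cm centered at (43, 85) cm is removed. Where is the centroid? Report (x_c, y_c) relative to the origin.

Part | A | x̄ᵢ | ȳᵢ | A·x̄ᵢ | A·ȳᵢ
rectangular body | 18000.00 | 50.00 | 90.00 | 900000.00 | 1620000.00
semicircular top | 3926.99 | 50.00 | 201.22 | 196349.54 | 790191.68
triangular fin | 5200.00 | 121.67 | 53.33 | 632666.67 | 277333.33
hole | -1809.56 | 43.00 | 85.00 | -77810.97 | -153812.38
Σ | 25317.43 |  |  | 1651205.24 | 2533712.64
x_c = 1651205.24 / 25317.43 = 65.22 cm
y_c = 2533712.64 / 25317.43 = 100.08 cm

x_c = 65.22 cm, y_c = 100.08 cm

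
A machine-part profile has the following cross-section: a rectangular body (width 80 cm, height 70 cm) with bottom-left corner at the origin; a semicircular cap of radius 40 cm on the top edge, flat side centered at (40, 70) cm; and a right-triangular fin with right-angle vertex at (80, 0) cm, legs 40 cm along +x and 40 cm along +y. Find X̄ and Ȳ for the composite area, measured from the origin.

rectangular body: A = 80 × 70 = 5600.00, centroid at (40.00, 35.00).
semicircular top: A = ½π·40² = 2513.27, centroid at (40.00, 86.98).
triangular fin: A = ½·40·40 = 800.00, centroid at (93.33, 13.33).
ΣA = 8913.27 cm², ΣAX̄ = 399197.63 cm³, ΣAȲ = 425262.52 cm³.
X̄ = 399197.63/8913.27 = 44.79 cm; Ȳ = 425262.52/8913.27 = 47.71 cm.

X̄ = 44.79 cm, Ȳ = 47.71 cm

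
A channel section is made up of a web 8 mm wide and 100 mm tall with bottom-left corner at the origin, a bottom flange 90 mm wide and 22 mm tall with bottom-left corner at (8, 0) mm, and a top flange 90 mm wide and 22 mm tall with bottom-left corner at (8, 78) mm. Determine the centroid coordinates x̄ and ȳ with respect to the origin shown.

x̄ = 44.76 mm, ȳ = 50.00 mm

Part | A | x̄ᵢ | ȳᵢ | A·x̄ᵢ | A·ȳᵢ
web | 800.00 | 4.00 | 50.00 | 3200.00 | 40000.00
bottom flange | 1980.00 | 53.00 | 11.00 | 104940.00 | 21780.00
top flange | 1980.00 | 53.00 | 89.00 | 104940.00 | 176220.00
Σ | 4760.00 |  |  | 213080.00 | 238000.00
x̄ = 213080.00 / 4760.00 = 44.76 mm
ȳ = 238000.00 / 4760.00 = 50.00 mm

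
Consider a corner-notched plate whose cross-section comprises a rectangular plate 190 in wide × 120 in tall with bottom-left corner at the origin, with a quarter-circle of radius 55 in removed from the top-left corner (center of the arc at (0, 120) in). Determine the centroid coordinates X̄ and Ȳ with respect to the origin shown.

plate: A = 190 × 120 = 22800.00, centroid at (95.00, 60.00).
removed quarter-circle: A = −¼π·55² = -2375.83, centroid at (23.34, 96.66).
ΣA = 20424.17 in², ΣAX̄ = 2110541.67 in³, ΣAȲ = 1138358.80 in³.
X̄ = 2110541.67/20424.17 = 103.34 in; Ȳ = 1138358.80/20424.17 = 55.74 in.

X̄ = 103.34 in, Ȳ = 55.74 in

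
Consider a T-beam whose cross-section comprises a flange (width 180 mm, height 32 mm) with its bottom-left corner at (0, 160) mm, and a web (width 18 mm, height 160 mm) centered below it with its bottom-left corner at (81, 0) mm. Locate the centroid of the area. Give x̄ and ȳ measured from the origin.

x̄ = 90.00 mm, ȳ = 144.00 mm

web: A = 18 × 160 = 2880.00, centroid at (90.00, 80.00).
flange: A = 180 × 32 = 5760.00, centroid at (90.00, 176.00).
ΣA = 8640.00 mm², ΣAx̄ = 777600.00 mm³, ΣAȳ = 1244160.00 mm³.
x̄ = 777600.00/8640.00 = 90.00 mm; ȳ = 1244160.00/8640.00 = 144.00 mm.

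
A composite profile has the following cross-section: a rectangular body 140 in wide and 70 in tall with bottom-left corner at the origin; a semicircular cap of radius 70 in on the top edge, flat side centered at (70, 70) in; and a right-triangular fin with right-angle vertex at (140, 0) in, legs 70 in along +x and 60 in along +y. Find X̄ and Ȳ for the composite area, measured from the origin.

X̄ = 80.00 in, Ȳ = 58.81 in

Part | A | x̄ᵢ | ȳᵢ | A·x̄ᵢ | A·ȳᵢ
rectangular body | 9800.00 | 70.00 | 35.00 | 686000.00 | 343000.00
semicircular top | 7696.90 | 70.00 | 99.71 | 538783.14 | 767449.81
triangular fin | 2100.00 | 163.33 | 20.00 | 343000.00 | 42000.00
Σ | 19596.90 |  |  | 1567783.14 | 1152449.81
X̄ = 1567783.14 / 19596.90 = 80.00 in
Ȳ = 1152449.81 / 19596.90 = 58.81 in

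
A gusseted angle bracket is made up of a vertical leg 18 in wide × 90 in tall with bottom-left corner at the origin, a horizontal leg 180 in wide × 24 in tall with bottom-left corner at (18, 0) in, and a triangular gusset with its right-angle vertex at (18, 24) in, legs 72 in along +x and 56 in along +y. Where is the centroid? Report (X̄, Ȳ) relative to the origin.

Part | A | x̄ᵢ | ȳᵢ | A·x̄ᵢ | A·ȳᵢ
vertical leg | 1620.00 | 9.00 | 45.00 | 14580.00 | 72900.00
horizontal leg | 4320.00 | 108.00 | 12.00 | 466560.00 | 51840.00
gusset | 2016.00 | 42.00 | 42.67 | 84672.00 | 86016.00
Σ | 7956.00 |  |  | 565812.00 | 210756.00
X̄ = 565812.00 / 7956.00 = 71.12 in
Ȳ = 210756.00 / 7956.00 = 26.49 in

X̄ = 71.12 in, Ȳ = 26.49 in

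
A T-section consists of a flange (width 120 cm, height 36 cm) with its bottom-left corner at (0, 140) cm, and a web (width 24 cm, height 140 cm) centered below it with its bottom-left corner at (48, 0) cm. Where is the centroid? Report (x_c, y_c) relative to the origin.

web: A = 24 × 140 = 3360.00, centroid at (60.00, 70.00).
flange: A = 120 × 36 = 4320.00, centroid at (60.00, 158.00).
ΣA = 7680.00 cm², ΣAx_c = 460800.00 cm³, ΣAy_c = 917760.00 cm³.
x_c = 460800.00/7680.00 = 60.00 cm; y_c = 917760.00/7680.00 = 119.50 cm.

x_c = 60.00 cm, y_c = 119.50 cm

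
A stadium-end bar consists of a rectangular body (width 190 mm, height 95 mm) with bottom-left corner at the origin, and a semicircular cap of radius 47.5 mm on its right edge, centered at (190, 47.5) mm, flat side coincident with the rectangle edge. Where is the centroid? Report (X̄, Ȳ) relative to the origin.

X̄ = 113.90 mm, Ȳ = 47.50 mm

Part | A | x̄ᵢ | ȳᵢ | A·x̄ᵢ | A·ȳᵢ
rectangular body | 18050.00 | 95.00 | 47.50 | 1714750.00 | 857375.00
semicircular end | 3544.11 | 210.16 | 47.50 | 744828.67 | 168345.19
Σ | 21594.11 |  |  | 2459578.67 | 1025720.19
X̄ = 2459578.67 / 21594.11 = 113.90 mm
Ȳ = 1025720.19 / 21594.11 = 47.50 mm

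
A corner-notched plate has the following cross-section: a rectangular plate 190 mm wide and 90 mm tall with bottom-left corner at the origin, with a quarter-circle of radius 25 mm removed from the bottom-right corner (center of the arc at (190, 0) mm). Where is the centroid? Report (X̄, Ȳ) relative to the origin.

X̄ = 92.51 mm, Ȳ = 46.02 mm

plate: A = 190 × 90 = 17100.00, centroid at (95.00, 45.00).
removed quarter-circle: A = −¼π·25² = -490.87, centroid at (179.39, 10.61).
ΣA = 16609.13 mm², ΣAX̄ = 1536442.30 mm³, ΣAȲ = 764291.67 mm³.
X̄ = 1536442.30/16609.13 = 92.51 mm; Ȳ = 764291.67/16609.13 = 46.02 mm.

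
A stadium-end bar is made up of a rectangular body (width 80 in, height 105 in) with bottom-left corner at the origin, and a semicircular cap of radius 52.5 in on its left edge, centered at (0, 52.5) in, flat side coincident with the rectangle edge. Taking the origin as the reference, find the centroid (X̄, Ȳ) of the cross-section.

rectangular body: A = 80 × 105 = 8400.00, centroid at (40.00, 52.50).
semicircular end: A = ½π·52.5² = 4329.51, centroid at (-22.28, 52.50).
ΣA = 12729.51 in²
ΣAX̄ = (8400.00)(40.00) + (4329.51)(-22.28) = 239531.25 in³
ΣAȲ = (8400.00)(52.50) + (4329.51)(52.50) = 668299.14 in³
X̄ = 239531.25 / 12729.51 = 18.82 in
Ȳ = 668299.14 / 12729.51 = 52.50 in

X̄ = 18.82 in, Ȳ = 52.50 in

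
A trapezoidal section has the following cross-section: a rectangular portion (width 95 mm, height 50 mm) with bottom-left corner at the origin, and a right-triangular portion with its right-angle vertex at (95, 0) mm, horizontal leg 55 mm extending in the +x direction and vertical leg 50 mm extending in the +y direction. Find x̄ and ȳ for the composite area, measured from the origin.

x̄ = 62.28 mm, ȳ = 23.13 mm

rectangular portion: A = 95 × 50 = 4750.00, centroid at (47.50, 25.00).
triangular portion: A = ½·55·50 = 1375.00, centroid at (113.33, 16.67).
ΣA = 6125.00 mm²
ΣAx̄ = (4750.00)(47.50) + (1375.00)(113.33) = 381458.33 mm³
ΣAȳ = (4750.00)(25.00) + (1375.00)(16.67) = 141666.67 mm³
x̄ = 381458.33 / 6125.00 = 62.28 mm
ȳ = 141666.67 / 6125.00 = 23.13 mm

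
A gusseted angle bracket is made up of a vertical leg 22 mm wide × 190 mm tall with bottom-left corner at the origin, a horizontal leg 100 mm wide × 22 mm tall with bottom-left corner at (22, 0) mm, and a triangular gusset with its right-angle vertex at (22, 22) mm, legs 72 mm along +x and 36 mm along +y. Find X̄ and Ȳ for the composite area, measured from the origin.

X̄ = 34.39 mm, Ȳ = 60.63 mm

vertical leg: A = 22 × 190 = 4180.00, centroid at (11.00, 95.00).
horizontal leg: A = 100 × 22 = 2200.00, centroid at (72.00, 11.00).
gusset: A = ½·72·36 = 1296.00, centroid at (46.00, 34.00).
ΣA = 7676.00 mm², ΣAX̄ = 263996.00 mm³, ΣAȲ = 465364.00 mm³.
X̄ = 263996.00/7676.00 = 34.39 mm; Ȳ = 465364.00/7676.00 = 60.63 mm.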